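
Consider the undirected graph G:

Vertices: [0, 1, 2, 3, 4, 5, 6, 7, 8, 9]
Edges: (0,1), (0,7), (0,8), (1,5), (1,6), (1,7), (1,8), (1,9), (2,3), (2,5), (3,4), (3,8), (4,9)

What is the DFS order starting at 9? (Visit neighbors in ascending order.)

DFS from vertex 9 (neighbors processed in ascending order):
Visit order: 9, 1, 0, 7, 8, 3, 2, 5, 4, 6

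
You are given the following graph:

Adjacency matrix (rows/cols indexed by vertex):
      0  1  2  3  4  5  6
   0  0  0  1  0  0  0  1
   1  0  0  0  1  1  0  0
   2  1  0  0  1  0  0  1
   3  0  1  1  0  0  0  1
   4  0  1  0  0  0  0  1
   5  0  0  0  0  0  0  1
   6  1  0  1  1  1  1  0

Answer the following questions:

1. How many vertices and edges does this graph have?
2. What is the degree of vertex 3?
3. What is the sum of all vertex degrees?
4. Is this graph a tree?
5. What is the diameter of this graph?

Count: 7 vertices, 9 edges.
Vertex 3 has neighbors [1, 2, 6], degree = 3.
Handshaking lemma: 2 * 9 = 18.
A tree on 7 vertices has 6 edges. This graph has 9 edges (3 extra). Not a tree.
Diameter (longest shortest path) = 3.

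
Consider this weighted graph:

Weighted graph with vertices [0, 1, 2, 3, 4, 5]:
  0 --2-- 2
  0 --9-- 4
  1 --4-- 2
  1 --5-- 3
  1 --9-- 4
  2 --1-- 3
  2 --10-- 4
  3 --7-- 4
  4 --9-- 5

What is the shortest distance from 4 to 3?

Using Dijkstra's algorithm from vertex 4:
Shortest path: 4 -> 3
Total weight: 7 = 7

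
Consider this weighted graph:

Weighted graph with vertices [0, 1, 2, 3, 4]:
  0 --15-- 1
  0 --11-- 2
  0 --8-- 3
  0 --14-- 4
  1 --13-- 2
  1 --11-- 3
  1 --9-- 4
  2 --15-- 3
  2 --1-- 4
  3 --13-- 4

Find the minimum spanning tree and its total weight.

Applying Kruskal's algorithm (sort edges by weight, add if no cycle):
  Add (2,4) w=1
  Add (0,3) w=8
  Add (1,4) w=9
  Add (0,2) w=11
  Skip (1,3) w=11 (creates cycle)
  Skip (1,2) w=13 (creates cycle)
  Skip (3,4) w=13 (creates cycle)
  Skip (0,4) w=14 (creates cycle)
  Skip (0,1) w=15 (creates cycle)
  Skip (2,3) w=15 (creates cycle)
MST weight = 29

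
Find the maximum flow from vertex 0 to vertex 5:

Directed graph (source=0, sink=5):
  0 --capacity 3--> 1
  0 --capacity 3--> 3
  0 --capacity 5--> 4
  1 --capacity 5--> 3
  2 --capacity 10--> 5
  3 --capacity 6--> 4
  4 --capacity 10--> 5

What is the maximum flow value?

Computing max flow:
  Flow on (0->1): 2/3
  Flow on (0->3): 3/3
  Flow on (0->4): 5/5
  Flow on (1->3): 2/5
  Flow on (3->4): 5/6
  Flow on (4->5): 10/10
Maximum flow = 10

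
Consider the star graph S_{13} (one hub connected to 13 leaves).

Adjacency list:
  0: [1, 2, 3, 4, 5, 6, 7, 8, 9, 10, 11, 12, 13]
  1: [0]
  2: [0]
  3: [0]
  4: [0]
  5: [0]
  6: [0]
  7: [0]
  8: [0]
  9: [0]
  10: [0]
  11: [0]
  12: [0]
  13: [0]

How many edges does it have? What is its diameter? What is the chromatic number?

Star graph S_{13}: the hub connects to all 13 leaves.
Edges = 13.
Diameter = 2 (any leaf to hub is 1, leaf to leaf through hub is 2).
Star graphs are bipartite (hub vs leaves), so chromatic number = 2.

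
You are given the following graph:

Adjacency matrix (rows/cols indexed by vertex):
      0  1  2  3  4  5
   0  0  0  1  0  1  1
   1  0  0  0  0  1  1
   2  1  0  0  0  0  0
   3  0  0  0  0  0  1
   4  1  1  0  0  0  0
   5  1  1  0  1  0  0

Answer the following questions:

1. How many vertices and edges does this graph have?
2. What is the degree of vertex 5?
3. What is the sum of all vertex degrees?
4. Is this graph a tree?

Count: 6 vertices, 6 edges.
Vertex 5 has neighbors [0, 1, 3], degree = 3.
Handshaking lemma: 2 * 6 = 12.
A tree on 6 vertices has 5 edges. This graph has 6 edges (1 extra). Not a tree.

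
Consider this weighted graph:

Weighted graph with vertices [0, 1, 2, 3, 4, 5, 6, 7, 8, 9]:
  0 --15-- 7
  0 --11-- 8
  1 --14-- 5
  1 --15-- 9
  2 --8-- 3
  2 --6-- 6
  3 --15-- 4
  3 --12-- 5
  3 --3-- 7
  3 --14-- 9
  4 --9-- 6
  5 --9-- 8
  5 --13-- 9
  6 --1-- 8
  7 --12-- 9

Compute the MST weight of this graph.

Applying Kruskal's algorithm (sort edges by weight, add if no cycle):
  Add (6,8) w=1
  Add (3,7) w=3
  Add (2,6) w=6
  Add (2,3) w=8
  Add (4,6) w=9
  Add (5,8) w=9
  Add (0,8) w=11
  Skip (3,5) w=12 (creates cycle)
  Add (7,9) w=12
  Skip (5,9) w=13 (creates cycle)
  Add (1,5) w=14
  Skip (3,9) w=14 (creates cycle)
  Skip (0,7) w=15 (creates cycle)
  Skip (1,9) w=15 (creates cycle)
  Skip (3,4) w=15 (creates cycle)
MST weight = 73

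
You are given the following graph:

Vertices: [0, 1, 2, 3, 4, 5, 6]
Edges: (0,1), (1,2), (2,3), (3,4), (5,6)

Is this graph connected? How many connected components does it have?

Checking connectivity: the graph has 2 connected component(s).
Components: [[0, 1, 2, 3, 4], [5, 6]]. The graph is NOT connected.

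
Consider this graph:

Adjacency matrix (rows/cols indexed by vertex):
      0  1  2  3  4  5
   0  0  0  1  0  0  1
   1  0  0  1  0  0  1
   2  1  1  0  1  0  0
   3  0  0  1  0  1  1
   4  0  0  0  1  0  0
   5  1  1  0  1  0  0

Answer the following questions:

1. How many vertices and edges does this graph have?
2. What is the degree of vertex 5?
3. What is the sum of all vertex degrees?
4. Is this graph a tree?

Count: 6 vertices, 7 edges.
Vertex 5 has neighbors [0, 1, 3], degree = 3.
Handshaking lemma: 2 * 7 = 14.
A tree on 6 vertices has 5 edges. This graph has 7 edges (2 extra). Not a tree.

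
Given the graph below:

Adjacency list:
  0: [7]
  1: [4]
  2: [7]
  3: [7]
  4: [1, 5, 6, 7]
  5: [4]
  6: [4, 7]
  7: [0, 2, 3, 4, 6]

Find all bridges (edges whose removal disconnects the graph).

A bridge is an edge whose removal increases the number of connected components.
Bridges found: (0,7), (1,4), (2,7), (3,7), (4,5)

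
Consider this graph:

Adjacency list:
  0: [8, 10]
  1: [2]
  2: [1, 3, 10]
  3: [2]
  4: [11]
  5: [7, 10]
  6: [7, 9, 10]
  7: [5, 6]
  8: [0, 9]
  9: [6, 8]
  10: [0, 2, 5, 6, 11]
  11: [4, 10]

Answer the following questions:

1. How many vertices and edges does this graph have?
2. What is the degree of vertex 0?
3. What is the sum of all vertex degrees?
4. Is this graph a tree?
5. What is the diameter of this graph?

Count: 12 vertices, 13 edges.
Vertex 0 has neighbors [8, 10], degree = 2.
Handshaking lemma: 2 * 13 = 26.
A tree on 12 vertices has 11 edges. This graph has 13 edges (2 extra). Not a tree.
Diameter (longest shortest path) = 4.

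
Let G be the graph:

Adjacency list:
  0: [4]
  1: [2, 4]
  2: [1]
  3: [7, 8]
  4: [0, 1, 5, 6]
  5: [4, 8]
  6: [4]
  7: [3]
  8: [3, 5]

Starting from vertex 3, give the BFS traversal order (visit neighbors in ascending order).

BFS from vertex 3 (neighbors processed in ascending order):
Visit order: 3, 7, 8, 5, 4, 0, 1, 6, 2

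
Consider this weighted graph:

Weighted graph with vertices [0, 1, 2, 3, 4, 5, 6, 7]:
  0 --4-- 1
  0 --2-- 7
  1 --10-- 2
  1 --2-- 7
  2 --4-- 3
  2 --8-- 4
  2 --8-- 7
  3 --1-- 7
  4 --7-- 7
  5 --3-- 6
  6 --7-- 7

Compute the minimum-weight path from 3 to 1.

Using Dijkstra's algorithm from vertex 3:
Shortest path: 3 -> 7 -> 1
Total weight: 1 + 2 = 3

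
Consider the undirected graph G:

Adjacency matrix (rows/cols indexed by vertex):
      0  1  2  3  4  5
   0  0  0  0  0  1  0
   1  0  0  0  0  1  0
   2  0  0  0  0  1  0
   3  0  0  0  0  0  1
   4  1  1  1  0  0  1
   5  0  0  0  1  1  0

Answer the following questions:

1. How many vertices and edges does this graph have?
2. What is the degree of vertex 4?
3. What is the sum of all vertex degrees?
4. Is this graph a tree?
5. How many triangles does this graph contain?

Count: 6 vertices, 5 edges.
Vertex 4 has neighbors [0, 1, 2, 5], degree = 4.
Handshaking lemma: 2 * 5 = 10.
A graph is a tree iff it is connected and has exactly n-1 edges. This graph is connected (all 6 vertices in one component) and has 6-1 = 5 edges. It is a tree.
Number of triangles = 0.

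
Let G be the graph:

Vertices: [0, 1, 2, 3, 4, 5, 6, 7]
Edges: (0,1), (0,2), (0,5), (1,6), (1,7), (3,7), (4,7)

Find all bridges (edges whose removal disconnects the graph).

A bridge is an edge whose removal increases the number of connected components.
Bridges found: (0,1), (0,2), (0,5), (1,6), (1,7), (3,7), (4,7)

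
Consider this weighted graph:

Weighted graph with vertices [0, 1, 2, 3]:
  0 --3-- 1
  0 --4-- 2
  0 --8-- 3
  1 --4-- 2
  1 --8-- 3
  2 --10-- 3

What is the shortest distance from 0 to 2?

Using Dijkstra's algorithm from vertex 0:
Shortest path: 0 -> 2
Total weight: 4 = 4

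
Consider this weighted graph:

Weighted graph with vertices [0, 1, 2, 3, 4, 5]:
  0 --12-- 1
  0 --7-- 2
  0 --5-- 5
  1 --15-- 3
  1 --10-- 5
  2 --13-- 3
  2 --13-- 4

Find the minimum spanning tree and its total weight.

Applying Kruskal's algorithm (sort edges by weight, add if no cycle):
  Add (0,5) w=5
  Add (0,2) w=7
  Add (1,5) w=10
  Skip (0,1) w=12 (creates cycle)
  Add (2,4) w=13
  Add (2,3) w=13
  Skip (1,3) w=15 (creates cycle)
MST weight = 48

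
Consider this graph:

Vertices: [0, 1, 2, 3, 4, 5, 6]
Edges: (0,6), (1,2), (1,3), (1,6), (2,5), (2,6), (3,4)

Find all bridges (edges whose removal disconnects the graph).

A bridge is an edge whose removal increases the number of connected components.
Bridges found: (0,6), (1,3), (2,5), (3,4)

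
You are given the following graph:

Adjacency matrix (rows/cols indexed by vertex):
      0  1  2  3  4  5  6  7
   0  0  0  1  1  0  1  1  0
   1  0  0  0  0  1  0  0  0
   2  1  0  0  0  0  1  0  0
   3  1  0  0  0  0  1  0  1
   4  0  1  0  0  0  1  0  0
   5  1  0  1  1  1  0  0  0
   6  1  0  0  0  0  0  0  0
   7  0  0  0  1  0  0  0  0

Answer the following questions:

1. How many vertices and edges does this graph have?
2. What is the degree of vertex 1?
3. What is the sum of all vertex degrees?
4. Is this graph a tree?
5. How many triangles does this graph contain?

Count: 8 vertices, 9 edges.
Vertex 1 has neighbors [4], degree = 1.
Handshaking lemma: 2 * 9 = 18.
A tree on 8 vertices has 7 edges. This graph has 9 edges (2 extra). Not a tree.
Number of triangles = 2.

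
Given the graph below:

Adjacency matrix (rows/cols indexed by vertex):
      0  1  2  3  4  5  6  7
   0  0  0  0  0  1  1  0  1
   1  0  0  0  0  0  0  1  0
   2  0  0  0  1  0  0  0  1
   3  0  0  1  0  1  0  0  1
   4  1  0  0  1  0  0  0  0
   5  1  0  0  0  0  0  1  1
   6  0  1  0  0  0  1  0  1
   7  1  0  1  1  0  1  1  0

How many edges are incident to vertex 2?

Vertex 2 has neighbors [3, 7], so deg(2) = 2.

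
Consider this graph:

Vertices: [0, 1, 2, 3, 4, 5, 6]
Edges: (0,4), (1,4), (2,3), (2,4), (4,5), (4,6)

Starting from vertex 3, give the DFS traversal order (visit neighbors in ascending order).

DFS from vertex 3 (neighbors processed in ascending order):
Visit order: 3, 2, 4, 0, 1, 5, 6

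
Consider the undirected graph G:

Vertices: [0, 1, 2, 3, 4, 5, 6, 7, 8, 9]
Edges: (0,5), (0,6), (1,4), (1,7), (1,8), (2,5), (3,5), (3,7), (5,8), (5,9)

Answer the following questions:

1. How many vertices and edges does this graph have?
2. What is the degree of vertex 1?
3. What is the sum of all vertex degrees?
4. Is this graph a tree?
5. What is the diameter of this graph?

Count: 10 vertices, 10 edges.
Vertex 1 has neighbors [4, 7, 8], degree = 3.
Handshaking lemma: 2 * 10 = 20.
A tree on 10 vertices has 9 edges. This graph has 10 edges (1 extra). Not a tree.
Diameter (longest shortest path) = 5.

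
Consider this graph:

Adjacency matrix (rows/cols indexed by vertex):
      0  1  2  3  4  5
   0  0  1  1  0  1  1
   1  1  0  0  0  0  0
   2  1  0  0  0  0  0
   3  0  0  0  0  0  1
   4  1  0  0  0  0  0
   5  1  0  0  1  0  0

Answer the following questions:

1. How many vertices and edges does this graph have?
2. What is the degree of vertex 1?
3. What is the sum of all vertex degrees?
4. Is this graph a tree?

Count: 6 vertices, 5 edges.
Vertex 1 has neighbors [0], degree = 1.
Handshaking lemma: 2 * 5 = 10.
A graph is a tree iff it is connected and has exactly n-1 edges. This graph is connected (all 6 vertices in one component) and has 6-1 = 5 edges. It is a tree.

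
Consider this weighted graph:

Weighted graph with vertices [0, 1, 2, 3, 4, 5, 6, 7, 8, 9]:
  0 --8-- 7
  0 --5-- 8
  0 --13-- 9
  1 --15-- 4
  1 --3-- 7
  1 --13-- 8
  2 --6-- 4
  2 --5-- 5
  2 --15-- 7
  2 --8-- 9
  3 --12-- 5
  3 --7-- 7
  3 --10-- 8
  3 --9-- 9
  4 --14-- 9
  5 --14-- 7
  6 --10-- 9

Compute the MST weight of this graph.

Applying Kruskal's algorithm (sort edges by weight, add if no cycle):
  Add (1,7) w=3
  Add (0,8) w=5
  Add (2,5) w=5
  Add (2,4) w=6
  Add (3,7) w=7
  Add (0,7) w=8
  Add (2,9) w=8
  Add (3,9) w=9
  Skip (3,8) w=10 (creates cycle)
  Add (6,9) w=10
  Skip (3,5) w=12 (creates cycle)
  Skip (0,9) w=13 (creates cycle)
  Skip (1,8) w=13 (creates cycle)
  Skip (4,9) w=14 (creates cycle)
  Skip (5,7) w=14 (creates cycle)
  Skip (1,4) w=15 (creates cycle)
  Skip (2,7) w=15 (creates cycle)
MST weight = 61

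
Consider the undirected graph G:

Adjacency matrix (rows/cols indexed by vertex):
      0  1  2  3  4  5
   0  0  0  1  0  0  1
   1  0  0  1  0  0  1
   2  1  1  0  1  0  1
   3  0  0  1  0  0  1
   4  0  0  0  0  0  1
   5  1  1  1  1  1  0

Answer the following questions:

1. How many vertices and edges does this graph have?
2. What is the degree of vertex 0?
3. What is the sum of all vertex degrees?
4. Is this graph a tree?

Count: 6 vertices, 8 edges.
Vertex 0 has neighbors [2, 5], degree = 2.
Handshaking lemma: 2 * 8 = 16.
A tree on 6 vertices has 5 edges. This graph has 8 edges (3 extra). Not a tree.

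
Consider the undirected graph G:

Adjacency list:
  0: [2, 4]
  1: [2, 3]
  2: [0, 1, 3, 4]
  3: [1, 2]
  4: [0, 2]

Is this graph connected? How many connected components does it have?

Checking connectivity: the graph has 1 connected component(s).
All vertices are reachable from each other. The graph IS connected.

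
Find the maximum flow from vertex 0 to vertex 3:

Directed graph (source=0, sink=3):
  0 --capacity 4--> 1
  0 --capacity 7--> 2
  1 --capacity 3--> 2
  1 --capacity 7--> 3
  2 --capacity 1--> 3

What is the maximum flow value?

Computing max flow:
  Flow on (0->1): 4/4
  Flow on (0->2): 1/7
  Flow on (1->3): 4/7
  Flow on (2->3): 1/1
Maximum flow = 5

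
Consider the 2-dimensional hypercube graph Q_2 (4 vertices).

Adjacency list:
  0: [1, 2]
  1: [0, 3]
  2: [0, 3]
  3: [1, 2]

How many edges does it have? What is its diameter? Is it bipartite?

The 2-dimensional hypercube Q_2 has 4 vertices and each vertex has degree 2.
Total edges = 4 * 2 / 2 = 4.
Diameter = 2 (max Hamming distance between binary labels).
Hypercubes are bipartite (partition by parity of binary representation).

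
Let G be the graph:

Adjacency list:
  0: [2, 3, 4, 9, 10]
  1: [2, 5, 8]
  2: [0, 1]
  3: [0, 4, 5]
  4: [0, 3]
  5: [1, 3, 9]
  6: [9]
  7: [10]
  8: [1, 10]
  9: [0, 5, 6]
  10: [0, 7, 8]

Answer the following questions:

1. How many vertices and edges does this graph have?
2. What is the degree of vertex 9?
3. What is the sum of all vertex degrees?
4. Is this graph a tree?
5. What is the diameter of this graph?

Count: 11 vertices, 14 edges.
Vertex 9 has neighbors [0, 5, 6], degree = 3.
Handshaking lemma: 2 * 14 = 28.
A tree on 11 vertices has 10 edges. This graph has 14 edges (4 extra). Not a tree.
Diameter (longest shortest path) = 4.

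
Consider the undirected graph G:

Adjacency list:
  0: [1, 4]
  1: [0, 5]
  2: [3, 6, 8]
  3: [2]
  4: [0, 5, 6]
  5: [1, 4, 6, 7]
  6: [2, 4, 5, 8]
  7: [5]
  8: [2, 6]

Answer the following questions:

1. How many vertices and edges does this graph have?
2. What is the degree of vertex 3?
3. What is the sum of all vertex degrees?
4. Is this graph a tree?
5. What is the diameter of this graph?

Count: 9 vertices, 11 edges.
Vertex 3 has neighbors [2], degree = 1.
Handshaking lemma: 2 * 11 = 22.
A tree on 9 vertices has 8 edges. This graph has 11 edges (3 extra). Not a tree.
Diameter (longest shortest path) = 4.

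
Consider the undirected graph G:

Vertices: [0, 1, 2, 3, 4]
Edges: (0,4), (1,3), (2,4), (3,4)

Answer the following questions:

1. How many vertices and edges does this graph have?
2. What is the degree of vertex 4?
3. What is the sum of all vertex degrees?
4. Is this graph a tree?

Count: 5 vertices, 4 edges.
Vertex 4 has neighbors [0, 2, 3], degree = 3.
Handshaking lemma: 2 * 4 = 8.
A graph is a tree iff it is connected and has exactly n-1 edges. This graph is connected (all 5 vertices in one component) and has 5-1 = 4 edges. It is a tree.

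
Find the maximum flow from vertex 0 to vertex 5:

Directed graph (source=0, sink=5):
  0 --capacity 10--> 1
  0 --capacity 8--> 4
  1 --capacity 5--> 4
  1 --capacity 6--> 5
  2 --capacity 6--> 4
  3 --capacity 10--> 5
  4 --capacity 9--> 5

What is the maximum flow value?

Computing max flow:
  Flow on (0->1): 10/10
  Flow on (0->4): 5/8
  Flow on (1->4): 4/5
  Flow on (1->5): 6/6
  Flow on (4->5): 9/9
Maximum flow = 15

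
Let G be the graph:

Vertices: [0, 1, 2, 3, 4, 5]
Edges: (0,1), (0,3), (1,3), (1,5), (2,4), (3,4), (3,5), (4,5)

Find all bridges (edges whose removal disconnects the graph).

A bridge is an edge whose removal increases the number of connected components.
Bridges found: (2,4)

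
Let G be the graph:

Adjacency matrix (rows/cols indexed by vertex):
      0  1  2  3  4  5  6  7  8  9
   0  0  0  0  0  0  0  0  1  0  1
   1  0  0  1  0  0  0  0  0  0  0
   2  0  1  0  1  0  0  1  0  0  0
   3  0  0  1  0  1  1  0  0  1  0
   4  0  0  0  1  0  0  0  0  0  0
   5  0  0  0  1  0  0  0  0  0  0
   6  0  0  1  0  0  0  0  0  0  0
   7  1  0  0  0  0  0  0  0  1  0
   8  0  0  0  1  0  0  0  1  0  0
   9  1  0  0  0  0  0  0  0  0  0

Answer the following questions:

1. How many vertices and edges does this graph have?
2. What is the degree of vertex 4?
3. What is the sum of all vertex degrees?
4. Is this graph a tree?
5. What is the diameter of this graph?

Count: 10 vertices, 9 edges.
Vertex 4 has neighbors [3], degree = 1.
Handshaking lemma: 2 * 9 = 18.
A graph is a tree iff it is connected and has exactly n-1 edges. This graph is connected (all 10 vertices in one component) and has 10-1 = 9 edges. It is a tree.
Diameter (longest shortest path) = 6.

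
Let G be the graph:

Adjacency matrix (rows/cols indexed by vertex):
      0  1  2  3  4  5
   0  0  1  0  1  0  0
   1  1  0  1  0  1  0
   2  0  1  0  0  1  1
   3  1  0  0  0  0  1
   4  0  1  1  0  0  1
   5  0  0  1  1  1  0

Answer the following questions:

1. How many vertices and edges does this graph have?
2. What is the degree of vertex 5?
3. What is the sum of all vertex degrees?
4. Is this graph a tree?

Count: 6 vertices, 8 edges.
Vertex 5 has neighbors [2, 3, 4], degree = 3.
Handshaking lemma: 2 * 8 = 16.
A tree on 6 vertices has 5 edges. This graph has 8 edges (3 extra). Not a tree.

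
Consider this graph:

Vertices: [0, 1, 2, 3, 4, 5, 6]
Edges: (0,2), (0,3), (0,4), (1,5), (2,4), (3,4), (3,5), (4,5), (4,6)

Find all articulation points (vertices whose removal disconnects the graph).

An articulation point is a vertex whose removal disconnects the graph.
Articulation points: [4, 5]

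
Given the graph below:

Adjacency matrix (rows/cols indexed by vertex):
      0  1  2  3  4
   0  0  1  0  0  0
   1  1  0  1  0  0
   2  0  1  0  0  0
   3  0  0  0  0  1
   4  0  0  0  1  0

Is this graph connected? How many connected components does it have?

Checking connectivity: the graph has 2 connected component(s).
Components: [[0, 1, 2], [3, 4]]. The graph is NOT connected.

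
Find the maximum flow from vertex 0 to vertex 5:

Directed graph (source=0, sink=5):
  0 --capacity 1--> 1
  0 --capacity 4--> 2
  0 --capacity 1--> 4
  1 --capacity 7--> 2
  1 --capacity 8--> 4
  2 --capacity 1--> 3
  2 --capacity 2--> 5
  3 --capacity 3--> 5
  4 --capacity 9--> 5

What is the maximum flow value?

Computing max flow:
  Flow on (0->1): 1/1
  Flow on (0->2): 3/4
  Flow on (0->4): 1/1
  Flow on (1->4): 1/8
  Flow on (2->3): 1/1
  Flow on (2->5): 2/2
  Flow on (3->5): 1/3
  Flow on (4->5): 2/9
Maximum flow = 5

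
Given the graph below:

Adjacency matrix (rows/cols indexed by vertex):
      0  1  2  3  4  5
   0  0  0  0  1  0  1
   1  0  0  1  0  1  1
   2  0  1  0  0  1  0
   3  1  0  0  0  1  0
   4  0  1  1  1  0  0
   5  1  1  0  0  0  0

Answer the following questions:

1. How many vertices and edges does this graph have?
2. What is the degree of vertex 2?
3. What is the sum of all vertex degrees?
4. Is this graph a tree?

Count: 6 vertices, 7 edges.
Vertex 2 has neighbors [1, 4], degree = 2.
Handshaking lemma: 2 * 7 = 14.
A tree on 6 vertices has 5 edges. This graph has 7 edges (2 extra). Not a tree.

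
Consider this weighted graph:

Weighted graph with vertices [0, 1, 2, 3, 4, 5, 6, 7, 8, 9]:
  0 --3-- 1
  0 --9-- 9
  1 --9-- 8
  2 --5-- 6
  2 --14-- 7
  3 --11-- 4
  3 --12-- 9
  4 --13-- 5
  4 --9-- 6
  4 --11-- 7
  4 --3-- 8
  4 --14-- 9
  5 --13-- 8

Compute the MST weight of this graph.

Applying Kruskal's algorithm (sort edges by weight, add if no cycle):
  Add (0,1) w=3
  Add (4,8) w=3
  Add (2,6) w=5
  Add (0,9) w=9
  Add (1,8) w=9
  Add (4,6) w=9
  Add (3,4) w=11
  Add (4,7) w=11
  Skip (3,9) w=12 (creates cycle)
  Add (4,5) w=13
  Skip (5,8) w=13 (creates cycle)
  Skip (2,7) w=14 (creates cycle)
  Skip (4,9) w=14 (creates cycle)
MST weight = 73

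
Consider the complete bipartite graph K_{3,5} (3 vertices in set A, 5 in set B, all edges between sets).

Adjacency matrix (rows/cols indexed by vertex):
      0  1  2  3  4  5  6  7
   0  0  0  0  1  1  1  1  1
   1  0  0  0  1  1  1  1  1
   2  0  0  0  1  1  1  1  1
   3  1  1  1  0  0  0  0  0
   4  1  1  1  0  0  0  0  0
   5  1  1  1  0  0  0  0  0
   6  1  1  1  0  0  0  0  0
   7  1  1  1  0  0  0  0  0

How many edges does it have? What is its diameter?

K_{3,5} has 3 * 5 = 15 edges.
Any vertex reaches any opposite-side vertex in 1 step; same-side vertices reach in 2 steps via any opposite-side vertex.
Diameter = 2.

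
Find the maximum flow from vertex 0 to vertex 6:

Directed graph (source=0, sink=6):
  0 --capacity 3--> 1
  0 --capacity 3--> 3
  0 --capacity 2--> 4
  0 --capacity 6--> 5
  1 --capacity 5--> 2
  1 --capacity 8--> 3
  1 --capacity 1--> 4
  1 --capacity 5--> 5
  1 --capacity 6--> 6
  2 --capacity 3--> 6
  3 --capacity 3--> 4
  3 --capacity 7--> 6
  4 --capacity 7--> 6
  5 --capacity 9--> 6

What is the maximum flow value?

Computing max flow:
  Flow on (0->1): 3/3
  Flow on (0->3): 3/3
  Flow on (0->4): 2/2
  Flow on (0->5): 6/6
  Flow on (1->6): 3/6
  Flow on (3->6): 3/7
  Flow on (4->6): 2/7
  Flow on (5->6): 6/9
Maximum flow = 14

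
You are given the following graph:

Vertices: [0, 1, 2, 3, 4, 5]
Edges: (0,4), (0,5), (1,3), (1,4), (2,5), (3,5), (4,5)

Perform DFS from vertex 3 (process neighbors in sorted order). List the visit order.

DFS from vertex 3 (neighbors processed in ascending order):
Visit order: 3, 1, 4, 0, 5, 2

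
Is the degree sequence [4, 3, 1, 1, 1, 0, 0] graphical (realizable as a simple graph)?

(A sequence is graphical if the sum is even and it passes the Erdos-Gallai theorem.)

Sum of degrees = 10. Sum is even but fails Erdos-Gallai. The sequence is NOT graphical.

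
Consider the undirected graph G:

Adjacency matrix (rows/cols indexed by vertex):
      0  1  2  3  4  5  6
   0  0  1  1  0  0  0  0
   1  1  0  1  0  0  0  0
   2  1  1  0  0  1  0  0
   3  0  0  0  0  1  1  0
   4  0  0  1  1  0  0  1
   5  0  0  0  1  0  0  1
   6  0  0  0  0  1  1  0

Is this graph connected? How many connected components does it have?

Checking connectivity: the graph has 1 connected component(s).
All vertices are reachable from each other. The graph IS connected.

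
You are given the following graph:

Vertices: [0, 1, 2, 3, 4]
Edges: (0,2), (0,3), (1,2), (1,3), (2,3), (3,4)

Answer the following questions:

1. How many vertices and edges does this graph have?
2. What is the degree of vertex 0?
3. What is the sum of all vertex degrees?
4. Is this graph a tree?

Count: 5 vertices, 6 edges.
Vertex 0 has neighbors [2, 3], degree = 2.
Handshaking lemma: 2 * 6 = 12.
A tree on 5 vertices has 4 edges. This graph has 6 edges (2 extra). Not a tree.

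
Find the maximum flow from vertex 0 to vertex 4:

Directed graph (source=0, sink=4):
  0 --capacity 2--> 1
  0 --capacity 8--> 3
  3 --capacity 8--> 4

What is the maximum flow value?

Computing max flow:
  Flow on (0->3): 8/8
  Flow on (3->4): 8/8
Maximum flow = 8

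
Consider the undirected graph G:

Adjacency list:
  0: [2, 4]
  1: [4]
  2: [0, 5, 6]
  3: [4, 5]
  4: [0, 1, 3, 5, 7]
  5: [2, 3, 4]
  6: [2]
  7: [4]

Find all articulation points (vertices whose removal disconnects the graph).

An articulation point is a vertex whose removal disconnects the graph.
Articulation points: [2, 4]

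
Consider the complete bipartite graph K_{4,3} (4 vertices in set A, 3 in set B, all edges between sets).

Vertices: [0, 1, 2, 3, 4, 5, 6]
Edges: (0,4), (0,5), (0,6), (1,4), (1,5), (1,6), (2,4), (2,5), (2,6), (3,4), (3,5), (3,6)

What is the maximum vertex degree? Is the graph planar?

Set-A vertices have degree 3; set-B vertices have degree 4. Maximum degree = max(4,3) = 4.
K_{4,3} contains K_{3,3} as a subgraph (since both sides have >= 3 vertices); by Kuratowski's theorem it is not planar.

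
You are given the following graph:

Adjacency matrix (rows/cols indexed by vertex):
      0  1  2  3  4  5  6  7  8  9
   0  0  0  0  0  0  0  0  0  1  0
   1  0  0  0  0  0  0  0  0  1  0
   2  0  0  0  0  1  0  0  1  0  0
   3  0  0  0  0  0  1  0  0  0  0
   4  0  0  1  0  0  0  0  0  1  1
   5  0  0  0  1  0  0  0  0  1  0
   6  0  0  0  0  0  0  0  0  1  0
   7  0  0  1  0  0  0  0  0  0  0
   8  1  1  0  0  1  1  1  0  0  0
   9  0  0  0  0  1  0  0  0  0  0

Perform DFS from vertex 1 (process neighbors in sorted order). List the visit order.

DFS from vertex 1 (neighbors processed in ascending order):
Visit order: 1, 8, 0, 4, 2, 7, 9, 5, 3, 6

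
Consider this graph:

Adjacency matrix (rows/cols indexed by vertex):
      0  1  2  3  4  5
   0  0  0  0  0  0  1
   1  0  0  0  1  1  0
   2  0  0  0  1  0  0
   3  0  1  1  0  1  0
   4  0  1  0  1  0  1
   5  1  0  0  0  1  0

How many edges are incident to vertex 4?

Vertex 4 has neighbors [1, 3, 5], so deg(4) = 3.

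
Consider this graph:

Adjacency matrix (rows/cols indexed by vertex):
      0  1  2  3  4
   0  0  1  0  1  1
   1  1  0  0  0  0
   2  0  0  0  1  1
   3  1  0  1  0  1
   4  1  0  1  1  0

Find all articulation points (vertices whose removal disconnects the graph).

An articulation point is a vertex whose removal disconnects the graph.
Articulation points: [0]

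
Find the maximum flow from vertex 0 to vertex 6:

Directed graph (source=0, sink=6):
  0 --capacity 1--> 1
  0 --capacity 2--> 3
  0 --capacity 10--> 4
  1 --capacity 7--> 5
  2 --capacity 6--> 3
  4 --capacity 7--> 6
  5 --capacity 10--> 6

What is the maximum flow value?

Computing max flow:
  Flow on (0->1): 1/1
  Flow on (0->4): 7/10
  Flow on (1->5): 1/7
  Flow on (4->6): 7/7
  Flow on (5->6): 1/10
Maximum flow = 8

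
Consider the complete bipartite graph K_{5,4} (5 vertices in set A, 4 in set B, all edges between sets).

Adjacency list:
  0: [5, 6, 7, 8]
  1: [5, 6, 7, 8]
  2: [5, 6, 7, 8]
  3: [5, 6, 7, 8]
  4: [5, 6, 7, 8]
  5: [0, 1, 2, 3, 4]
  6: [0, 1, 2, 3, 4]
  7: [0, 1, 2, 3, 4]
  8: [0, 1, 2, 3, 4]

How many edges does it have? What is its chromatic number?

K_{5,4} has 5 * 4 = 20 edges.
Bipartite graphs have chromatic number 2 (color each partition differently).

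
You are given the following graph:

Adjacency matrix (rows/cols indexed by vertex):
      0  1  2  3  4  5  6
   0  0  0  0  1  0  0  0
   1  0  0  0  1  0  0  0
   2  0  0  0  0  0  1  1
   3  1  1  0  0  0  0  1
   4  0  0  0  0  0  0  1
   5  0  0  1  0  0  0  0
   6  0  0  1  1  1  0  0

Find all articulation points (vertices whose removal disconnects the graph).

An articulation point is a vertex whose removal disconnects the graph.
Articulation points: [2, 3, 6]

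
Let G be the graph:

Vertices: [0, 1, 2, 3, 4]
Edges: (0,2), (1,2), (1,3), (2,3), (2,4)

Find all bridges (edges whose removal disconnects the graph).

A bridge is an edge whose removal increases the number of connected components.
Bridges found: (0,2), (2,4)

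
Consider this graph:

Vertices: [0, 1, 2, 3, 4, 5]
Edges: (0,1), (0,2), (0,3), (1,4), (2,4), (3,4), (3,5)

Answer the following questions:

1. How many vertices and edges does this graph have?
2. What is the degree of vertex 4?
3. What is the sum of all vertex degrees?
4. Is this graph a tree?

Count: 6 vertices, 7 edges.
Vertex 4 has neighbors [1, 2, 3], degree = 3.
Handshaking lemma: 2 * 7 = 14.
A tree on 6 vertices has 5 edges. This graph has 7 edges (2 extra). Not a tree.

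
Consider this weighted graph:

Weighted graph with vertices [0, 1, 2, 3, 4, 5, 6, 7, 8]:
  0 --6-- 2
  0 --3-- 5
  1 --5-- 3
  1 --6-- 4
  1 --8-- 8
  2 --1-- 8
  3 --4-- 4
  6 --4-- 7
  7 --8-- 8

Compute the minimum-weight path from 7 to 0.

Using Dijkstra's algorithm from vertex 7:
Shortest path: 7 -> 8 -> 2 -> 0
Total weight: 8 + 1 + 6 = 15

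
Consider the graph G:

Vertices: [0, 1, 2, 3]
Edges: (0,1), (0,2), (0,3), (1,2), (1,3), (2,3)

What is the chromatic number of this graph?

The graph has a maximum clique of size 4 (lower bound on chromatic number).
A valid 4-coloring: {0: 0, 1: 1, 2: 2, 3: 3}.
Chromatic number = 4.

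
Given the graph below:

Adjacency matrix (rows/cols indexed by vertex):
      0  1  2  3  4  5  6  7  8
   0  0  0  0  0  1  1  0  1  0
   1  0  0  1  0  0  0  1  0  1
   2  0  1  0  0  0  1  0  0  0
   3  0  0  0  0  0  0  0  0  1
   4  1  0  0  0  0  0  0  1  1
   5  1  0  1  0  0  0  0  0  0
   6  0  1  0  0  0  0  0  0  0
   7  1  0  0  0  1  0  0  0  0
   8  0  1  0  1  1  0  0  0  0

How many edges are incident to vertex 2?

Vertex 2 has neighbors [1, 5], so deg(2) = 2.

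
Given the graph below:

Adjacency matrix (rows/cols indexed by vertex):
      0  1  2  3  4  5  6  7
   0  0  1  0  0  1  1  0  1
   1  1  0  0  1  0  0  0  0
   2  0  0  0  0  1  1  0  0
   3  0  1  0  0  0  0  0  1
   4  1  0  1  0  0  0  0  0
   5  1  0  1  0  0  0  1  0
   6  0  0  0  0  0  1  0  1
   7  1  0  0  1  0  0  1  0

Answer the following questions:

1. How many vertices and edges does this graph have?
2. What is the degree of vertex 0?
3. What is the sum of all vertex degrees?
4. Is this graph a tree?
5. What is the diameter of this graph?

Count: 8 vertices, 10 edges.
Vertex 0 has neighbors [1, 4, 5, 7], degree = 4.
Handshaking lemma: 2 * 10 = 20.
A tree on 8 vertices has 7 edges. This graph has 10 edges (3 extra). Not a tree.
Diameter (longest shortest path) = 4.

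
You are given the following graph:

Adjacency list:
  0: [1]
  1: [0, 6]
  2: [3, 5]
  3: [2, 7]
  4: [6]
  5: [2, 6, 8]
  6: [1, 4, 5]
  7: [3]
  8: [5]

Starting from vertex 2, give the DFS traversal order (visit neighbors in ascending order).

DFS from vertex 2 (neighbors processed in ascending order):
Visit order: 2, 3, 7, 5, 6, 1, 0, 4, 8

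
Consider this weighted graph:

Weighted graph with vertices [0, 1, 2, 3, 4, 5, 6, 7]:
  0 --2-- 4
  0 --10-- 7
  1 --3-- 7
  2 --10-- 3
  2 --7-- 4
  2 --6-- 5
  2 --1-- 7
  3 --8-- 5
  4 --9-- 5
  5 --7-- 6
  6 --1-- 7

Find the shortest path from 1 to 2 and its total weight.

Using Dijkstra's algorithm from vertex 1:
Shortest path: 1 -> 7 -> 2
Total weight: 3 + 1 = 4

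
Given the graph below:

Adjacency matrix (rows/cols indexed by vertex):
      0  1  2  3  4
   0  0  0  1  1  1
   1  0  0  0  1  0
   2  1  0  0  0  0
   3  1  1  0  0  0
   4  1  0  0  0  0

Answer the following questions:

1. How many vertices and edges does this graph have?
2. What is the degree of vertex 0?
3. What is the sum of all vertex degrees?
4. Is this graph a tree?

Count: 5 vertices, 4 edges.
Vertex 0 has neighbors [2, 3, 4], degree = 3.
Handshaking lemma: 2 * 4 = 8.
A graph is a tree iff it is connected and has exactly n-1 edges. This graph is connected (all 5 vertices in one component) and has 5-1 = 4 edges. It is a tree.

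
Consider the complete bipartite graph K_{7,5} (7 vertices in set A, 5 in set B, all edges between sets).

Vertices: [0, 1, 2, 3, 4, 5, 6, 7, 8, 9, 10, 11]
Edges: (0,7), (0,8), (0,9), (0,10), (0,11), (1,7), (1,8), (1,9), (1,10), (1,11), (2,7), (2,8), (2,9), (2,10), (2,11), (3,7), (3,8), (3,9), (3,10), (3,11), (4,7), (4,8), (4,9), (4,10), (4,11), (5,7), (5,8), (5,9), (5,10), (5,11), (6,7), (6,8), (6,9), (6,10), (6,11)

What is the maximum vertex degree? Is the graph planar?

Set-A vertices have degree 5; set-B vertices have degree 7. Maximum degree = max(7,5) = 7.
K_{7,5} contains K_{3,3} as a subgraph (since both sides have >= 3 vertices); by Kuratowski's theorem it is not planar.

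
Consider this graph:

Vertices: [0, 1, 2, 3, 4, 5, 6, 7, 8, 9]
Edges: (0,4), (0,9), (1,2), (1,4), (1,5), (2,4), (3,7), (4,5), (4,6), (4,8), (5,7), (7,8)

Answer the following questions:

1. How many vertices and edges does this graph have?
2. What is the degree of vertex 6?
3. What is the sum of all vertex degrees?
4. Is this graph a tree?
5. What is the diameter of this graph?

Count: 10 vertices, 12 edges.
Vertex 6 has neighbors [4], degree = 1.
Handshaking lemma: 2 * 12 = 24.
A tree on 10 vertices has 9 edges. This graph has 12 edges (3 extra). Not a tree.
Diameter (longest shortest path) = 5.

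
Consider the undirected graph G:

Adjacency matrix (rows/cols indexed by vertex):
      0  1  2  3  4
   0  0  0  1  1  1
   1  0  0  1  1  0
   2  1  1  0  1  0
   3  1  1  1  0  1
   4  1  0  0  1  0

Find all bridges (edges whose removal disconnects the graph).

No bridges found. The graph is 2-edge-connected (no single edge removal disconnects it).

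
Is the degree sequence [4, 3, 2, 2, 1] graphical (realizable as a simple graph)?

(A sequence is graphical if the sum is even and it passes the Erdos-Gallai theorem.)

Sum of degrees = 12. Sum is even and passes Erdos-Gallai. The sequence IS graphical.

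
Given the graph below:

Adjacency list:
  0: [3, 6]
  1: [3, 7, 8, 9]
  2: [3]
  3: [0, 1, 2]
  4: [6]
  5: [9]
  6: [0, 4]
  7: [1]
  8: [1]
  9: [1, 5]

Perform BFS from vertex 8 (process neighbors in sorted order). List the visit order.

BFS from vertex 8 (neighbors processed in ascending order):
Visit order: 8, 1, 3, 7, 9, 0, 2, 5, 6, 4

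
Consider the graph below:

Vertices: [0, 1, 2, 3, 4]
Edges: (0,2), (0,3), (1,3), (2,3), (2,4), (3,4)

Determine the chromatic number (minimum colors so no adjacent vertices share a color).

The graph has a maximum clique of size 3 (lower bound on chromatic number).
A valid 3-coloring: {0: 2, 1: 1, 2: 1, 3: 0, 4: 2}.
Chromatic number = 3.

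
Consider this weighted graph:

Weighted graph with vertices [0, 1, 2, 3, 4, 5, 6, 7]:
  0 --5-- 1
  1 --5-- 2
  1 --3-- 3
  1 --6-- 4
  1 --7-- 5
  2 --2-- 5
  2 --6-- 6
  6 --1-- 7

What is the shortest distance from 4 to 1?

Using Dijkstra's algorithm from vertex 4:
Shortest path: 4 -> 1
Total weight: 6 = 6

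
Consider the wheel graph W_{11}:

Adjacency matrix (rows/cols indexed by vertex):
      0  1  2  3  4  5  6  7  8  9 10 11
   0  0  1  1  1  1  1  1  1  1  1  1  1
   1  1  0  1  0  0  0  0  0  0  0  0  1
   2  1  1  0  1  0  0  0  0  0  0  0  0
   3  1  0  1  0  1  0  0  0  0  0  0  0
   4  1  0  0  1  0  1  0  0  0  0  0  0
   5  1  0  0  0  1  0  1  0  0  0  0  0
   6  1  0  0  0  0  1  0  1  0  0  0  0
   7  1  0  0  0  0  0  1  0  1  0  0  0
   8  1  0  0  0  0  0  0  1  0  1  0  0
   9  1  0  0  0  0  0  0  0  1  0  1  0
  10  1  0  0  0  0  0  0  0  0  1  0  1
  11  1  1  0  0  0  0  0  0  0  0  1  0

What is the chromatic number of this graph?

W_{11} = C_{11} plus a hub adjacent to every cycle vertex.
The outer cycle needs 3 colors (odd cycle); the hub is adjacent to all of them so needs a fresh color.
Chromatic number = 3 + 1 = 4.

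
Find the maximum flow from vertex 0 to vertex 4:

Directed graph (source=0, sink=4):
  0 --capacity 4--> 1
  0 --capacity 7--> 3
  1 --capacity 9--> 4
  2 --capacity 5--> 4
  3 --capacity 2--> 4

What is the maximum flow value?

Computing max flow:
  Flow on (0->1): 4/4
  Flow on (0->3): 2/7
  Flow on (1->4): 4/9
  Flow on (3->4): 2/2
Maximum flow = 6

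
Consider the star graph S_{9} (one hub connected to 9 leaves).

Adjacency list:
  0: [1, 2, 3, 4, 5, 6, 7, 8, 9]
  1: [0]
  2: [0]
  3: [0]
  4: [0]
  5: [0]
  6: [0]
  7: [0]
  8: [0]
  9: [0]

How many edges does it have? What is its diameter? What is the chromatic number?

Star graph S_{9}: the hub connects to all 9 leaves.
Edges = 9.
Diameter = 2 (any leaf to hub is 1, leaf to leaf through hub is 2).
Star graphs are bipartite (hub vs leaves), so chromatic number = 2.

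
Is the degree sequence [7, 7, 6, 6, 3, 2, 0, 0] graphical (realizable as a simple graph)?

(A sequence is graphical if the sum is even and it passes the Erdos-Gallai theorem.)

Sum of degrees = 31. Sum is odd, so the sequence is NOT graphical.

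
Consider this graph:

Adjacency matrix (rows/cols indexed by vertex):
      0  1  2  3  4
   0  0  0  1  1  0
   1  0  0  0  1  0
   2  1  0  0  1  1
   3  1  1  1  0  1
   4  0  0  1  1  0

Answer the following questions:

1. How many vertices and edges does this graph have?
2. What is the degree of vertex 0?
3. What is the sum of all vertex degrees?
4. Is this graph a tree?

Count: 5 vertices, 6 edges.
Vertex 0 has neighbors [2, 3], degree = 2.
Handshaking lemma: 2 * 6 = 12.
A tree on 5 vertices has 4 edges. This graph has 6 edges (2 extra). Not a tree.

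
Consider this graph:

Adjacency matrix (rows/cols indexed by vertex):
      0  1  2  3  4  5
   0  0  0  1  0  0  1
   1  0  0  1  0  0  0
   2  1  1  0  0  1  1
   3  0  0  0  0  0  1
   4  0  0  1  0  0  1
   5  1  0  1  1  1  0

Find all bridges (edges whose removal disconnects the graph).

A bridge is an edge whose removal increases the number of connected components.
Bridges found: (1,2), (3,5)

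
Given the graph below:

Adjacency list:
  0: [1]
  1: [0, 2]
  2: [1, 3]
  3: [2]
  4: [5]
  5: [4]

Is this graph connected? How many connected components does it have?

Checking connectivity: the graph has 2 connected component(s).
Components: [[0, 1, 2, 3], [4, 5]]. The graph is NOT connected.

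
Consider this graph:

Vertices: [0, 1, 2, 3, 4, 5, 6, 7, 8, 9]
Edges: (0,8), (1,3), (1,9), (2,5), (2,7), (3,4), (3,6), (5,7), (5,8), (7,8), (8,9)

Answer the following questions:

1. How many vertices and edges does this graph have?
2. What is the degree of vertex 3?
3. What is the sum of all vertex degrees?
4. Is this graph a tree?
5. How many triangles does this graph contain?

Count: 10 vertices, 11 edges.
Vertex 3 has neighbors [1, 4, 6], degree = 3.
Handshaking lemma: 2 * 11 = 22.
A tree on 10 vertices has 9 edges. This graph has 11 edges (2 extra). Not a tree.
Number of triangles = 2.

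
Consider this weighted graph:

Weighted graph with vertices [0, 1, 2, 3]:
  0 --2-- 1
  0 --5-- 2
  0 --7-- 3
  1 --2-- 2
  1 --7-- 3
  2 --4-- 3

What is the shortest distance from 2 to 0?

Using Dijkstra's algorithm from vertex 2:
Shortest path: 2 -> 1 -> 0
Total weight: 2 + 2 = 4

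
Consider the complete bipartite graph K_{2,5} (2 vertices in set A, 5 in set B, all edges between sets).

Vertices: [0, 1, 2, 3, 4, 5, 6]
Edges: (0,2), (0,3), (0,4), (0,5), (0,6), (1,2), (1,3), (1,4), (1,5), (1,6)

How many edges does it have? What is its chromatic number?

K_{2,5} has 2 * 5 = 10 edges.
Bipartite graphs have chromatic number 2 (color each partition differently).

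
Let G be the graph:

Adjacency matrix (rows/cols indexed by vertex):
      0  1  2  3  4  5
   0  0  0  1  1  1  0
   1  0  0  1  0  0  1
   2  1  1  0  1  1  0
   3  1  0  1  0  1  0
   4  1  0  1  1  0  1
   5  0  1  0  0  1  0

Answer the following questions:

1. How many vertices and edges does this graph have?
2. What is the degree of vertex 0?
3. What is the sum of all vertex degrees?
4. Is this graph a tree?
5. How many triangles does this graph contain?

Count: 6 vertices, 9 edges.
Vertex 0 has neighbors [2, 3, 4], degree = 3.
Handshaking lemma: 2 * 9 = 18.
A tree on 6 vertices has 5 edges. This graph has 9 edges (4 extra). Not a tree.
Number of triangles = 4.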